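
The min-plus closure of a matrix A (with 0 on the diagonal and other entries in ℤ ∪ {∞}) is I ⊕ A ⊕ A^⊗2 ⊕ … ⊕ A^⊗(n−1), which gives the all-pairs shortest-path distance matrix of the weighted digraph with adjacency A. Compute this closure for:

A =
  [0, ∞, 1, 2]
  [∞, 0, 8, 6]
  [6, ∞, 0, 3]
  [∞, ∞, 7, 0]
Closure =
  [0, ∞, 1, 2]
  [14, 0, 8, 6]
  [6, ∞, 0, 3]
  [13, ∞, 7, 0]

This is the Floyd-Warshall all-pairs shortest-path computation. For each intermediate vertex k = 0, 1, …, 3, update dist[i][j] ← min(dist[i][j], dist[i][k] + dist[k][j]). The final matrix gives, for each (i, j), the minimum total weight of any directed path from i to j (possibly empty when i = j).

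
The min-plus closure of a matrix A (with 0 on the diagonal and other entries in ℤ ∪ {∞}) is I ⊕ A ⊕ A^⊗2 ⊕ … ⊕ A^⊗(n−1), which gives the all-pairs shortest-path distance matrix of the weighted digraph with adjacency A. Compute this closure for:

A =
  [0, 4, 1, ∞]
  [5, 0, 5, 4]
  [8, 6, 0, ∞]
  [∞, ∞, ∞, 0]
Closure =
  [0, 4, 1, 8]
  [5, 0, 5, 4]
  [8, 6, 0, 10]
  [∞, ∞, ∞, 0]

This is the Floyd-Warshall all-pairs shortest-path computation. For each intermediate vertex k = 0, 1, …, 3, update dist[i][j] ← min(dist[i][j], dist[i][k] + dist[k][j]). The final matrix gives, for each (i, j), the minimum total weight of any directed path from i to j (possibly empty when i = j).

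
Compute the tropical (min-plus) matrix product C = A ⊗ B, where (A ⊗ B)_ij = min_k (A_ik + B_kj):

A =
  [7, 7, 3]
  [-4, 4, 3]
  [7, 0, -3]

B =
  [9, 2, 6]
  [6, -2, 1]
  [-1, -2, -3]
A ⊗ B =
  [2, 1, 0]
  [2, -2, 0]
  [-4, -5, -6]

Apply the min-plus product entry-by-entry:
  C[0][0] = min over k of (A[0][0] + B[0][0] = 7 + 9 = 16, A[0][1] + B[1][0] = 7 + 6 = 13, A[0][2] + B[2][0] = 3 + -1 = 2) = 2 (attained at k = 2)
  C[0][1] = min over k of (A[0][0] + B[0][1] = 7 + 2 = 9, A[0][1] + B[1][1] = 7 + -2 = 5, A[0][2] + B[2][1] = 3 + -2 = 1) = 1 (attained at k = 2)
  C[0][2] = min over k of (A[0][0] + B[0][2] = 7 + 6 = 13, A[0][1] + B[1][2] = 7 + 1 = 8, A[0][2] + B[2][2] = 3 + -3 = 0) = 0 (attained at k = 2)
  C[1][0] = min over k of (A[1][0] + B[0][0] = -4 + 9 = 5, A[1][1] + B[1][0] = 4 + 6 = 10, A[1][2] + B[2][0] = 3 + -1 = 2) = 2 (attained at k = 2)
  C[1][1] = min over k of (A[1][0] + B[0][1] = -4 + 2 = -2, A[1][1] + B[1][1] = 4 + -2 = 2, A[1][2] + B[2][1] = 3 + -2 = 1) = -2 (attained at k = 0)
  C[1][2] = min over k of (A[1][0] + B[0][2] = -4 + 6 = 2, A[1][1] + B[1][2] = 4 + 1 = 5, A[1][2] + B[2][2] = 3 + -3 = 0) = 0 (attained at k = 2)
  C[2][0] = min over k of (A[2][0] + B[0][0] = 7 + 9 = 16, A[2][1] + B[1][0] = 0 + 6 = 6, A[2][2] + B[2][0] = -3 + -1 = -4) = -4 (attained at k = 2)
  C[2][1] = min over k of (A[2][0] + B[0][1] = 7 + 2 = 9, A[2][1] + B[1][1] = 0 + -2 = -2, A[2][2] + B[2][1] = -3 + -2 = -5) = -5 (attained at k = 2)
  C[2][2] = min over k of (A[2][0] + B[0][2] = 7 + 6 = 13, A[2][1] + B[1][2] = 0 + 1 = 1, A[2][2] + B[2][2] = -3 + -3 = -6) = -6 (attained at k = 2)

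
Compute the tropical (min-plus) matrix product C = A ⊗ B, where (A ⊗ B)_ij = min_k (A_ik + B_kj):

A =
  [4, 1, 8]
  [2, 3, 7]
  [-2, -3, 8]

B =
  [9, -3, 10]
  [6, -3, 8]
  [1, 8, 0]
A ⊗ B =
  [7, -2, 8]
  [8, -1, 7]
  [3, -6, 5]

Apply the min-plus product entry-by-entry:
  C[0][0] = min over k of (A[0][0] + B[0][0] = 4 + 9 = 13, A[0][1] + B[1][0] = 1 + 6 = 7, A[0][2] + B[2][0] = 8 + 1 = 9) = 7 (attained at k = 1)
  C[0][1] = min over k of (A[0][0] + B[0][1] = 4 + -3 = 1, A[0][1] + B[1][1] = 1 + -3 = -2, A[0][2] + B[2][1] = 8 + 8 = 16) = -2 (attained at k = 1)
  C[0][2] = min over k of (A[0][0] + B[0][2] = 4 + 10 = 14, A[0][1] + B[1][2] = 1 + 8 = 9, A[0][2] + B[2][2] = 8 + 0 = 8) = 8 (attained at k = 2)
  C[1][0] = min over k of (A[1][0] + B[0][0] = 2 + 9 = 11, A[1][1] + B[1][0] = 3 + 6 = 9, A[1][2] + B[2][0] = 7 + 1 = 8) = 8 (attained at k = 2)
  C[1][1] = min over k of (A[1][0] + B[0][1] = 2 + -3 = -1, A[1][1] + B[1][1] = 3 + -3 = 0, A[1][2] + B[2][1] = 7 + 8 = 15) = -1 (attained at k = 0)
  C[1][2] = min over k of (A[1][0] + B[0][2] = 2 + 10 = 12, A[1][1] + B[1][2] = 3 + 8 = 11, A[1][2] + B[2][2] = 7 + 0 = 7) = 7 (attained at k = 2)
  C[2][0] = min over k of (A[2][0] + B[0][0] = -2 + 9 = 7, A[2][1] + B[1][0] = -3 + 6 = 3, A[2][2] + B[2][0] = 8 + 1 = 9) = 3 (attained at k = 1)
  C[2][1] = min over k of (A[2][0] + B[0][1] = -2 + -3 = -5, A[2][1] + B[1][1] = -3 + -3 = -6, A[2][2] + B[2][1] = 8 + 8 = 16) = -6 (attained at k = 1)
  C[2][2] = min over k of (A[2][0] + B[0][2] = -2 + 10 = 8, A[2][1] + B[1][2] = -3 + 8 = 5, A[2][2] + B[2][2] = 8 + 0 = 8) = 5 (attained at k = 1)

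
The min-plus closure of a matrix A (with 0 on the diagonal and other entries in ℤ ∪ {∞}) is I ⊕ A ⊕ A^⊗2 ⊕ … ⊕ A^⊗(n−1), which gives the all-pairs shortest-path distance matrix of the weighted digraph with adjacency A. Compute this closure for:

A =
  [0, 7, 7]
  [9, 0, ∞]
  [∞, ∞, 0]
Closure =
  [0, 7, 7]
  [9, 0, 16]
  [∞, ∞, 0]

This is the Floyd-Warshall all-pairs shortest-path computation. For each intermediate vertex k = 0, 1, …, 2, update dist[i][j] ← min(dist[i][j], dist[i][k] + dist[k][j]). The final matrix gives, for each (i, j), the minimum total weight of any directed path from i to j (possibly empty when i = j).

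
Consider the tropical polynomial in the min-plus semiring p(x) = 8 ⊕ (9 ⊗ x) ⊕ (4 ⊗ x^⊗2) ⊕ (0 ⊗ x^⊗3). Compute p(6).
p(6) = 8

A tropical monomial a ⊗ x^⊗i evaluates to a + i · x. Evaluating each term at x = 6:
  Term 0 contributes 8 + 0 · 6 = 8
  Term 1 contributes 9 + 1 · 6 = 15
  Term 2 contributes 4 + 2 · 6 = 16
  Term 3 contributes 0 + 3 · 6 = 18
p(6) = ⊕ of these = min[8, 15, 16, 18] = 8.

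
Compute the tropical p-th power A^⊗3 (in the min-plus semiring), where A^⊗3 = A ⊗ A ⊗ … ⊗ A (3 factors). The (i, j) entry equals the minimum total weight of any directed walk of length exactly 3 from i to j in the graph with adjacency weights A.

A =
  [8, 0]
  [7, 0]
A^⊗3 =
  [7, 0]
  [7, 0]

Each entry (A^⊗3)_ij equals the minimum over all length-3 walks i = v_0 → v_1 → … → v_3 = j of Σ_t A[v_t][v_{t+1}]. For example, for (i, j) = (0, 1) we minimise over 4 possible intermediate vertex sequences; the minimum is 0, attained along the walk 0 → 1 → 1 → 1.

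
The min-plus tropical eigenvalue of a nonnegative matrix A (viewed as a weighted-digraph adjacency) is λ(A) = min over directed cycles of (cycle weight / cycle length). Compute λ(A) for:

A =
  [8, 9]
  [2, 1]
λ(A) = 1

Enumerate directed cycles and compute their means (weight / length). Sample:
  cycle 0 → 0: weight = 8, length = 1, mean = 8/1 ≈ 8.000
  cycle 1 → 1: weight = 1, length = 1, mean = 1/1 ≈ 1.000
  cycle 0 → 1 → 0: weight = 11, length = 2, mean = 11/2 ≈ 5.500
  cycle 1 → 0 → 1: weight = 11, length = 2, mean = 11/2 ≈ 5.500
Minimum mean = 1.000, attained e.g. along the cycle 1 → 1 with weight 1 and length 1. So λ(A) = 1/1 = 1.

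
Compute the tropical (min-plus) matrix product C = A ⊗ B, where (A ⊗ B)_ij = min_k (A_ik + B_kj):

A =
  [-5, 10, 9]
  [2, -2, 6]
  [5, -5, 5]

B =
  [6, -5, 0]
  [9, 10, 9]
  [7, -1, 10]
A ⊗ B =
  [1, -10, -5]
  [7, -3, 2]
  [4, 0, 4]

Apply the min-plus product entry-by-entry:
  C[0][0] = min over k of (A[0][0] + B[0][0] = -5 + 6 = 1, A[0][1] + B[1][0] = 10 + 9 = 19, A[0][2] + B[2][0] = 9 + 7 = 16) = 1 (attained at k = 0)
  C[0][1] = min over k of (A[0][0] + B[0][1] = -5 + -5 = -10, A[0][1] + B[1][1] = 10 + 10 = 20, A[0][2] + B[2][1] = 9 + -1 = 8) = -10 (attained at k = 0)
  C[0][2] = min over k of (A[0][0] + B[0][2] = -5 + 0 = -5, A[0][1] + B[1][2] = 10 + 9 = 19, A[0][2] + B[2][2] = 9 + 10 = 19) = -5 (attained at k = 0)
  C[1][0] = min over k of (A[1][0] + B[0][0] = 2 + 6 = 8, A[1][1] + B[1][0] = -2 + 9 = 7, A[1][2] + B[2][0] = 6 + 7 = 13) = 7 (attained at k = 1)
  C[1][1] = min over k of (A[1][0] + B[0][1] = 2 + -5 = -3, A[1][1] + B[1][1] = -2 + 10 = 8, A[1][2] + B[2][1] = 6 + -1 = 5) = -3 (attained at k = 0)
  C[1][2] = min over k of (A[1][0] + B[0][2] = 2 + 0 = 2, A[1][1] + B[1][2] = -2 + 9 = 7, A[1][2] + B[2][2] = 6 + 10 = 16) = 2 (attained at k = 0)
  C[2][0] = min over k of (A[2][0] + B[0][0] = 5 + 6 = 11, A[2][1] + B[1][0] = -5 + 9 = 4, A[2][2] + B[2][0] = 5 + 7 = 12) = 4 (attained at k = 1)
  C[2][1] = min over k of (A[2][0] + B[0][1] = 5 + -5 = 0, A[2][1] + B[1][1] = -5 + 10 = 5, A[2][2] + B[2][1] = 5 + -1 = 4) = 0 (attained at k = 0)
  C[2][2] = min over k of (A[2][0] + B[0][2] = 5 + 0 = 5, A[2][1] + B[1][2] = -5 + 9 = 4, A[2][2] + B[2][2] = 5 + 10 = 15) = 4 (attained at k = 1)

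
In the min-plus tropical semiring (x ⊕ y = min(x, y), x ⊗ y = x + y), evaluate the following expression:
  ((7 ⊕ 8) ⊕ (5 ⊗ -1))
((7 ⊕ 8) ⊕ (5 ⊗ -1)) = 4

Expand innermost to outermost. Recall ⊕ takes the minimum of its arguments and ⊗ takes their sum. Working out the expression ((7 ⊕ 8) ⊕ (5 ⊗ -1)) gives 4.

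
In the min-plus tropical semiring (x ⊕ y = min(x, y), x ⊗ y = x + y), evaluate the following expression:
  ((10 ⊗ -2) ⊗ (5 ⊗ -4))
((10 ⊗ -2) ⊗ (5 ⊗ -4)) = 9

Expand innermost to outermost. Recall ⊕ takes the minimum of its arguments and ⊗ takes their sum. Working out the expression ((10 ⊗ -2) ⊗ (5 ⊗ -4)) gives 9.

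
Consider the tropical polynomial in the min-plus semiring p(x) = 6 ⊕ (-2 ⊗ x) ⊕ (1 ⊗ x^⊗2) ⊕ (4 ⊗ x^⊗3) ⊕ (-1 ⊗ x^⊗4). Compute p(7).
p(7) = 5

A tropical monomial a ⊗ x^⊗i evaluates to a + i · x. Evaluating each term at x = 7:
  Term 0 contributes 6 + 0 · 7 = 6
  Term 1 contributes -2 + 1 · 7 = 5
  Term 2 contributes 1 + 2 · 7 = 15
  Term 3 contributes 4 + 3 · 7 = 25
  Term 4 contributes -1 + 4 · 7 = 27
p(7) = ⊕ of these = min[6, 5, 15, 25, 27] = 5.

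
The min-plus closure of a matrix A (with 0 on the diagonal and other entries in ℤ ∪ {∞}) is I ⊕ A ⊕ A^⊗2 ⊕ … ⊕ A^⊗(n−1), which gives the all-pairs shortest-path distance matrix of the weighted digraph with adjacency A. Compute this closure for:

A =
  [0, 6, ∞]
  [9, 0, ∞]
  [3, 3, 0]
Closure =
  [0, 6, ∞]
  [9, 0, ∞]
  [3, 3, 0]

This is the Floyd-Warshall all-pairs shortest-path computation. For each intermediate vertex k = 0, 1, …, 2, update dist[i][j] ← min(dist[i][j], dist[i][k] + dist[k][j]). The final matrix gives, for each (i, j), the minimum total weight of any directed path from i to j (possibly empty when i = j).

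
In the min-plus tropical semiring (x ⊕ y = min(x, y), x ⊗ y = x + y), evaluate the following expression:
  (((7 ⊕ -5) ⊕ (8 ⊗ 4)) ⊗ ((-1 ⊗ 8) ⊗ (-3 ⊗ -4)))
(((7 ⊕ -5) ⊕ (8 ⊗ 4)) ⊗ ((-1 ⊗ 8) ⊗ (-3 ⊗ -4))) = -5

Expand innermost to outermost. Recall ⊕ takes the minimum of its arguments and ⊗ takes their sum. Working out the expression (((7 ⊕ -5) ⊕ (8 ⊗ 4)) ⊗ ((-1 ⊗ 8) ⊗ (-3 ⊗ -4))) gives -5.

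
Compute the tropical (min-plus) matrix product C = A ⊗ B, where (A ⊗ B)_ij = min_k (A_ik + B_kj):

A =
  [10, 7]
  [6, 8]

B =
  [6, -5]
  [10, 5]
A ⊗ B =
  [16, 5]
  [12, 1]

Apply the min-plus product entry-by-entry:
  C[0][0] = min over k of (A[0][0] + B[0][0] = 10 + 6 = 16, A[0][1] + B[1][0] = 7 + 10 = 17) = 16 (attained at k = 0)
  C[0][1] = min over k of (A[0][0] + B[0][1] = 10 + -5 = 5, A[0][1] + B[1][1] = 7 + 5 = 12) = 5 (attained at k = 0)
  C[1][0] = min over k of (A[1][0] + B[0][0] = 6 + 6 = 12, A[1][1] + B[1][0] = 8 + 10 = 18) = 12 (attained at k = 0)
  C[1][1] = min over k of (A[1][0] + B[0][1] = 6 + -5 = 1, A[1][1] + B[1][1] = 8 + 5 = 13) = 1 (attained at k = 0)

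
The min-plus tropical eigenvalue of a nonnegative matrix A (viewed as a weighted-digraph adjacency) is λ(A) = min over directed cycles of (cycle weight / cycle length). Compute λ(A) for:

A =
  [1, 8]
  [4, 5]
λ(A) = 1

Enumerate directed cycles and compute their means (weight / length). Sample:
  cycle 0 → 0: weight = 1, length = 1, mean = 1/1 ≈ 1.000
  cycle 1 → 1: weight = 5, length = 1, mean = 5/1 ≈ 5.000
  cycle 0 → 1 → 0: weight = 12, length = 2, mean = 12/2 ≈ 6.000
  cycle 1 → 0 → 1: weight = 12, length = 2, mean = 12/2 ≈ 6.000
Minimum mean = 1.000, attained e.g. along the cycle 0 → 0 with weight 1 and length 1. So λ(A) = 1/1 = 1.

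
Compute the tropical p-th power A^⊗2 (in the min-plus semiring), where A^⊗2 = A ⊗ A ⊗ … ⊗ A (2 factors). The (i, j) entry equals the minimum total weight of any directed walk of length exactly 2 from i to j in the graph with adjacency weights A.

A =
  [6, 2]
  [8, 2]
A^⊗2 =
  [10, 4]
  [10, 4]

Each entry (A^⊗2)_ij equals the minimum over all length-2 walks i = v_0 → v_1 → … → v_2 = j of Σ_t A[v_t][v_{t+1}]. For example, for (i, j) = (0, 1) we minimise over 2 possible intermediate vertex sequences; the minimum is 4, attained along the walk 0 → 1 → 1.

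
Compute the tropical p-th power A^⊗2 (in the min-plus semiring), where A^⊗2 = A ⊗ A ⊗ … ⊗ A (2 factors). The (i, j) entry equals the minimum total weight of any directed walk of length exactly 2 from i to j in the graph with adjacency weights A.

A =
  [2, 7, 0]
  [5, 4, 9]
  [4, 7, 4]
A^⊗2 =
  [4, 7, 2]
  [7, 8, 5]
  [6, 11, 4]

Each entry (A^⊗2)_ij equals the minimum over all length-2 walks i = v_0 → v_1 → … → v_2 = j of Σ_t A[v_t][v_{t+1}]. For example, for (i, j) = (0, 2) we minimise over 3 possible intermediate vertex sequences; the minimum is 2, attained along the walk 0 → 0 → 2.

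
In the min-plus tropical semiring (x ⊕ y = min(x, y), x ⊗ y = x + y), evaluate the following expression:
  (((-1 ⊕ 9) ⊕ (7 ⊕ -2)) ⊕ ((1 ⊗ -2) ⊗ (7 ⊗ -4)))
(((-1 ⊕ 9) ⊕ (7 ⊕ -2)) ⊕ ((1 ⊗ -2) ⊗ (7 ⊗ -4))) = -2

Expand innermost to outermost. Recall ⊕ takes the minimum of its arguments and ⊗ takes their sum. Working out the expression (((-1 ⊕ 9) ⊕ (7 ⊕ -2)) ⊕ ((1 ⊗ -2) ⊗ (7 ⊗ -4))) gives -2.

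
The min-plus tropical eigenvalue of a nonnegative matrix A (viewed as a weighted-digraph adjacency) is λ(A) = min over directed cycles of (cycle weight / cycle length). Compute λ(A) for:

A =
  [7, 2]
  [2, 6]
λ(A) = 2

Enumerate directed cycles and compute their means (weight / length). Sample:
  cycle 0 → 0: weight = 7, length = 1, mean = 7/1 ≈ 7.000
  cycle 1 → 1: weight = 6, length = 1, mean = 6/1 ≈ 6.000
  cycle 0 → 1 → 0: weight = 4, length = 2, mean = 4/2 ≈ 2.000
  cycle 1 → 0 → 1: weight = 4, length = 2, mean = 4/2 ≈ 2.000
Minimum mean = 2.000, attained e.g. along the cycle 0 → 1 → 0 with weight 4 and length 2. So λ(A) = 4/2 = 2.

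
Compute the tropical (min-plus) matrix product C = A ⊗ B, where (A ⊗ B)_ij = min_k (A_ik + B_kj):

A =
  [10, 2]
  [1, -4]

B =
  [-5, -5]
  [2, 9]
A ⊗ B =
  [4, 5]
  [-4, -4]

Apply the min-plus product entry-by-entry:
  C[0][0] = min over k of (A[0][0] + B[0][0] = 10 + -5 = 5, A[0][1] + B[1][0] = 2 + 2 = 4) = 4 (attained at k = 1)
  C[0][1] = min over k of (A[0][0] + B[0][1] = 10 + -5 = 5, A[0][1] + B[1][1] = 2 + 9 = 11) = 5 (attained at k = 0)
  C[1][0] = min over k of (A[1][0] + B[0][0] = 1 + -5 = -4, A[1][1] + B[1][0] = -4 + 2 = -2) = -4 (attained at k = 0)
  C[1][1] = min over k of (A[1][0] + B[0][1] = 1 + -5 = -4, A[1][1] + B[1][1] = -4 + 9 = 5) = -4 (attained at k = 0)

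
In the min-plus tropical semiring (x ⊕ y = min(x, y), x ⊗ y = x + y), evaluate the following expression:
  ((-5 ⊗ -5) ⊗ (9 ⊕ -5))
((-5 ⊗ -5) ⊗ (9 ⊕ -5)) = -15

Expand innermost to outermost. Recall ⊕ takes the minimum of its arguments and ⊗ takes their sum. Working out the expression ((-5 ⊗ -5) ⊗ (9 ⊕ -5)) gives -15.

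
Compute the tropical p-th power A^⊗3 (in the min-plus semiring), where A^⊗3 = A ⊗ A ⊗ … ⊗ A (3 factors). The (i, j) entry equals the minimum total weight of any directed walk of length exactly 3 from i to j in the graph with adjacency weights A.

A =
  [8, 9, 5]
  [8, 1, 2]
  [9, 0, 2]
A^⊗3 =
  [13, 6, 7]
  [10, 3, 4]
  [9, 2, 3]

Each entry (A^⊗3)_ij equals the minimum over all length-3 walks i = v_0 → v_1 → … → v_3 = j of Σ_t A[v_t][v_{t+1}]. For example, for (i, j) = (0, 2) we minimise over 9 possible intermediate vertex sequences; the minimum is 7, attained along the walk 0 → 2 → 1 → 2.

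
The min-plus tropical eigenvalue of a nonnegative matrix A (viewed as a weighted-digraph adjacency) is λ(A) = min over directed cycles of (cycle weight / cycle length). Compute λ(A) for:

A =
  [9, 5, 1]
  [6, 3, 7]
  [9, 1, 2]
λ(A) = 2

Enumerate directed cycles and compute their means (weight / length). Sample:
  cycle 0 → 0: weight = 9, length = 1, mean = 9/1 ≈ 9.000
  cycle 1 → 1: weight = 3, length = 1, mean = 3/1 ≈ 3.000
  cycle 2 → 2: weight = 2, length = 1, mean = 2/1 ≈ 2.000
  cycle 0 → 1 → 0: weight = 11, length = 2, mean = 11/2 ≈ 5.500
  cycle 0 → 2 → 0: weight = 10, length = 2, mean = 10/2 ≈ 5.000
  cycle 1 → 0 → 1: weight = 11, length = 2, mean = 11/2 ≈ 5.500
Minimum mean = 2.000, attained e.g. along the cycle 2 → 2 with weight 2 and length 1. So λ(A) = 2/1 = 2.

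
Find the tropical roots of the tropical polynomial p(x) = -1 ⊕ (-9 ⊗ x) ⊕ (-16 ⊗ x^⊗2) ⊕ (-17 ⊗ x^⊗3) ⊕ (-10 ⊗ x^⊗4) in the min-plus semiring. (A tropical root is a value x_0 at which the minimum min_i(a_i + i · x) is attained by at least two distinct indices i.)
Roots: {-7, 1, 7, 8}

Each tropical root is a break point of the lower envelope of the lines y = a_i + i · x (there are 5 lines, with slopes 0, 1, ..., 4). Only the lines that attain the minimum somewhere contribute to roots; other lines are dominated. Here the surviving (envelope) indices are i = 4, i = 3, i = 2, i = 1, i = 0.
Intersections between consecutive envelope lines give the roots: for adjacent envelope indices i < j the intersection is x = (a_i − a_j) / (j − i). Reading off the sorted break points: {-7, 1, 7, 8}.
Verification: at each break x_0, at least two indices attain the minimum of min_i(a_i + i · x_0).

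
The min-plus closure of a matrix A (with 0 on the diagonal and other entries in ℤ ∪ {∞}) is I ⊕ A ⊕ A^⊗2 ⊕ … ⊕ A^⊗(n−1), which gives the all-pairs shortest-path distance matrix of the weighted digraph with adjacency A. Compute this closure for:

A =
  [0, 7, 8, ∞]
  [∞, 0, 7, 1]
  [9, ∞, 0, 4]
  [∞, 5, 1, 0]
Closure =
  [0, 7, 8, 8]
  [11, 0, 2, 1]
  [9, 9, 0, 4]
  [10, 5, 1, 0]

This is the Floyd-Warshall all-pairs shortest-path computation. For each intermediate vertex k = 0, 1, …, 3, update dist[i][j] ← min(dist[i][j], dist[i][k] + dist[k][j]). The final matrix gives, for each (i, j), the minimum total weight of any directed path from i to j (possibly empty when i = j).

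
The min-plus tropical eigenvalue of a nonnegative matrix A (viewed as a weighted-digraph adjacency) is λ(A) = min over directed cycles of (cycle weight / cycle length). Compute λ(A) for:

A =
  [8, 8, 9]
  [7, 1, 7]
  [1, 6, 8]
λ(A) = 1

Enumerate directed cycles and compute their means (weight / length). Sample:
  cycle 0 → 0: weight = 8, length = 1, mean = 8/1 ≈ 8.000
  cycle 1 → 1: weight = 1, length = 1, mean = 1/1 ≈ 1.000
  cycle 2 → 2: weight = 8, length = 1, mean = 8/1 ≈ 8.000
  cycle 0 → 1 → 0: weight = 15, length = 2, mean = 15/2 ≈ 7.500
  cycle 0 → 2 → 0: weight = 10, length = 2, mean = 10/2 ≈ 5.000
  cycle 1 → 0 → 1: weight = 15, length = 2, mean = 15/2 ≈ 7.500
Minimum mean = 1.000, attained e.g. along the cycle 1 → 1 with weight 1 and length 1. So λ(A) = 1/1 = 1.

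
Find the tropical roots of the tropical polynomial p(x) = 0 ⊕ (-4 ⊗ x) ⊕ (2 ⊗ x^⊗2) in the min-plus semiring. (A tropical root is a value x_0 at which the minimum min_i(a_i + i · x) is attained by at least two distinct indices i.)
Roots: {-6, 4}

Each tropical root is a break point of the lower envelope of the lines y = a_i + i · x (there are 3 lines, with slopes 0, 1, ..., 2). Only the lines that attain the minimum somewhere contribute to roots; other lines are dominated. Here the surviving (envelope) indices are i = 2, i = 1, i = 0.
Intersections between consecutive envelope lines give the roots: for adjacent envelope indices i < j the intersection is x = (a_i − a_j) / (j − i). Reading off the sorted break points: {-6, 4}.
Verification: at each break x_0, at least two indices attain the minimum of min_i(a_i + i · x_0).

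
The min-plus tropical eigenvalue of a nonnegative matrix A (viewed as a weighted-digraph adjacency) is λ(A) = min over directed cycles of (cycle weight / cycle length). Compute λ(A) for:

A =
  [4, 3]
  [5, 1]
λ(A) = 1

Enumerate directed cycles and compute their means (weight / length). Sample:
  cycle 0 → 0: weight = 4, length = 1, mean = 4/1 ≈ 4.000
  cycle 1 → 1: weight = 1, length = 1, mean = 1/1 ≈ 1.000
  cycle 0 → 1 → 0: weight = 8, length = 2, mean = 8/2 ≈ 4.000
  cycle 1 → 0 → 1: weight = 8, length = 2, mean = 8/2 ≈ 4.000
Minimum mean = 1.000, attained e.g. along the cycle 1 → 1 with weight 1 and length 1. So λ(A) = 1/1 = 1.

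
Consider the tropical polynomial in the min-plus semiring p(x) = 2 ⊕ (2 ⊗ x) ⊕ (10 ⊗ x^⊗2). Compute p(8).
p(8) = 2

A tropical monomial a ⊗ x^⊗i evaluates to a + i · x. Evaluating each term at x = 8:
  Term 0 contributes 2 + 0 · 8 = 2
  Term 1 contributes 2 + 1 · 8 = 10
  Term 2 contributes 10 + 2 · 8 = 26
p(8) = ⊕ of these = min[2, 10, 26] = 2.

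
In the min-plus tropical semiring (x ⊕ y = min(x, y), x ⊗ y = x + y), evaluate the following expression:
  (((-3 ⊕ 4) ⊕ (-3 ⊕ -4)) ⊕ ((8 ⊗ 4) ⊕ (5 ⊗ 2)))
(((-3 ⊕ 4) ⊕ (-3 ⊕ -4)) ⊕ ((8 ⊗ 4) ⊕ (5 ⊗ 2))) = -4

Expand innermost to outermost. Recall ⊕ takes the minimum of its arguments and ⊗ takes their sum. Working out the expression (((-3 ⊕ 4) ⊕ (-3 ⊕ -4)) ⊕ ((8 ⊗ 4) ⊕ (5 ⊗ 2))) gives -4.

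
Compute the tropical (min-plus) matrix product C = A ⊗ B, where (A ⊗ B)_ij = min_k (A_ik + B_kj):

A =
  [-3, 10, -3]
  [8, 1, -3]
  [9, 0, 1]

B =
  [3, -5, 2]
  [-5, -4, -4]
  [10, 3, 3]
A ⊗ B =
  [0, -8, -1]
  [-4, -3, -3]
  [-5, -4, -4]

Apply the min-plus product entry-by-entry:
  C[0][0] = min over k of (A[0][0] + B[0][0] = -3 + 3 = 0, A[0][1] + B[1][0] = 10 + -5 = 5, A[0][2] + B[2][0] = -3 + 10 = 7) = 0 (attained at k = 0)
  C[0][1] = min over k of (A[0][0] + B[0][1] = -3 + -5 = -8, A[0][1] + B[1][1] = 10 + -4 = 6, A[0][2] + B[2][1] = -3 + 3 = 0) = -8 (attained at k = 0)
  C[0][2] = min over k of (A[0][0] + B[0][2] = -3 + 2 = -1, A[0][1] + B[1][2] = 10 + -4 = 6, A[0][2] + B[2][2] = -3 + 3 = 0) = -1 (attained at k = 0)
  C[1][0] = min over k of (A[1][0] + B[0][0] = 8 + 3 = 11, A[1][1] + B[1][0] = 1 + -5 = -4, A[1][2] + B[2][0] = -3 + 10 = 7) = -4 (attained at k = 1)
  C[1][1] = min over k of (A[1][0] + B[0][1] = 8 + -5 = 3, A[1][1] + B[1][1] = 1 + -4 = -3, A[1][2] + B[2][1] = -3 + 3 = 0) = -3 (attained at k = 1)
  C[1][2] = min over k of (A[1][0] + B[0][2] = 8 + 2 = 10, A[1][1] + B[1][2] = 1 + -4 = -3, A[1][2] + B[2][2] = -3 + 3 = 0) = -3 (attained at k = 1)
  C[2][0] = min over k of (A[2][0] + B[0][0] = 9 + 3 = 12, A[2][1] + B[1][0] = 0 + -5 = -5, A[2][2] + B[2][0] = 1 + 10 = 11) = -5 (attained at k = 1)
  C[2][1] = min over k of (A[2][0] + B[0][1] = 9 + -5 = 4, A[2][1] + B[1][1] = 0 + -4 = -4, A[2][2] + B[2][1] = 1 + 3 = 4) = -4 (attained at k = 1)
  C[2][2] = min over k of (A[2][0] + B[0][2] = 9 + 2 = 11, A[2][1] + B[1][2] = 0 + -4 = -4, A[2][2] + B[2][2] = 1 + 3 = 4) = -4 (attained at k = 1)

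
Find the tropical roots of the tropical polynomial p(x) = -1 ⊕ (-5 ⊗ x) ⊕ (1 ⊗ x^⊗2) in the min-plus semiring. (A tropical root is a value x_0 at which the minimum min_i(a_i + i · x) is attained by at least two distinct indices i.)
Roots: {-6, 4}

Each tropical root is a break point of the lower envelope of the lines y = a_i + i · x (there are 3 lines, with slopes 0, 1, ..., 2). Only the lines that attain the minimum somewhere contribute to roots; other lines are dominated. Here the surviving (envelope) indices are i = 2, i = 1, i = 0.
Intersections between consecutive envelope lines give the roots: for adjacent envelope indices i < j the intersection is x = (a_i − a_j) / (j − i). Reading off the sorted break points: {-6, 4}.
Verification: at each break x_0, at least two indices attain the minimum of min_i(a_i + i · x_0).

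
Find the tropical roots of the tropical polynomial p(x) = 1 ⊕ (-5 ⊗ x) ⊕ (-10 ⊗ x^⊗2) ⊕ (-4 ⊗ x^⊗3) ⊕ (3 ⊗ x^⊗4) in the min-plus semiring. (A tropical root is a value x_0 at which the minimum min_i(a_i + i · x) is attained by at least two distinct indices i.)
Roots: {-7, -6, 5, 6}

Each tropical root is a break point of the lower envelope of the lines y = a_i + i · x (there are 5 lines, with slopes 0, 1, ..., 4). Only the lines that attain the minimum somewhere contribute to roots; other lines are dominated. Here the surviving (envelope) indices are i = 4, i = 3, i = 2, i = 1, i = 0.
Intersections between consecutive envelope lines give the roots: for adjacent envelope indices i < j the intersection is x = (a_i − a_j) / (j − i). Reading off the sorted break points: {-7, -6, 5, 6}.
Verification: at each break x_0, at least two indices attain the minimum of min_i(a_i + i · x_0).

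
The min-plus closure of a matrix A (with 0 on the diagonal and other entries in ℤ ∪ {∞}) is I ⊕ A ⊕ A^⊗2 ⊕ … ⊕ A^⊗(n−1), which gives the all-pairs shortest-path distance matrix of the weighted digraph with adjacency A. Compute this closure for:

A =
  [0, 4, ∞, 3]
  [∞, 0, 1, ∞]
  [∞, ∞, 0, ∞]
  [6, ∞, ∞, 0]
Closure =
  [0, 4, 5, 3]
  [∞, 0, 1, ∞]
  [∞, ∞, 0, ∞]
  [6, 10, 11, 0]

This is the Floyd-Warshall all-pairs shortest-path computation. For each intermediate vertex k = 0, 1, …, 3, update dist[i][j] ← min(dist[i][j], dist[i][k] + dist[k][j]). The final matrix gives, for each (i, j), the minimum total weight of any directed path from i to j (possibly empty when i = j).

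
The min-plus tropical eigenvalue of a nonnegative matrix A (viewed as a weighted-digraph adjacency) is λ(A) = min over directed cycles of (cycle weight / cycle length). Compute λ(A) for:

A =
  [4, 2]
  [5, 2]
λ(A) = 2

Enumerate directed cycles and compute their means (weight / length). Sample:
  cycle 0 → 0: weight = 4, length = 1, mean = 4/1 ≈ 4.000
  cycle 1 → 1: weight = 2, length = 1, mean = 2/1 ≈ 2.000
  cycle 0 → 1 → 0: weight = 7, length = 2, mean = 7/2 ≈ 3.500
  cycle 1 → 0 → 1: weight = 7, length = 2, mean = 7/2 ≈ 3.500
Minimum mean = 2.000, attained e.g. along the cycle 1 → 1 with weight 2 and length 1. So λ(A) = 2/1 = 2.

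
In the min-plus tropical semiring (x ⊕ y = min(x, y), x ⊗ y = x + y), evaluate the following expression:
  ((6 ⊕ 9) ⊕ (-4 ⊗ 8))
((6 ⊕ 9) ⊕ (-4 ⊗ 8)) = 4

Expand innermost to outermost. Recall ⊕ takes the minimum of its arguments and ⊗ takes their sum. Working out the expression ((6 ⊕ 9) ⊕ (-4 ⊗ 8)) gives 4.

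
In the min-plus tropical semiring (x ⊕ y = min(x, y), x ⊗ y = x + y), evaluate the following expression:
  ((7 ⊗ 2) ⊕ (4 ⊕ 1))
((7 ⊗ 2) ⊕ (4 ⊕ 1)) = 1

Expand innermost to outermost. Recall ⊕ takes the minimum of its arguments and ⊗ takes their sum. Working out the expression ((7 ⊗ 2) ⊕ (4 ⊕ 1)) gives 1.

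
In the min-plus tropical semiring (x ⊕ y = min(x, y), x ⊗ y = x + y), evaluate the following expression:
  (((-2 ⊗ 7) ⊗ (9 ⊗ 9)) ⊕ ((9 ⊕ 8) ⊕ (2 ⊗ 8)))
(((-2 ⊗ 7) ⊗ (9 ⊗ 9)) ⊕ ((9 ⊕ 8) ⊕ (2 ⊗ 8))) = 8

Expand innermost to outermost. Recall ⊕ takes the minimum of its arguments and ⊗ takes their sum. Working out the expression (((-2 ⊗ 7) ⊗ (9 ⊗ 9)) ⊕ ((9 ⊕ 8) ⊕ (2 ⊗ 8))) gives 8.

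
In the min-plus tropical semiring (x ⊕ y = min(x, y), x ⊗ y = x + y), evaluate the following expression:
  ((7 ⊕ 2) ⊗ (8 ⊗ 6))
((7 ⊕ 2) ⊗ (8 ⊗ 6)) = 16

Expand innermost to outermost. Recall ⊕ takes the minimum of its arguments and ⊗ takes their sum. Working out the expression ((7 ⊕ 2) ⊗ (8 ⊗ 6)) gives 16.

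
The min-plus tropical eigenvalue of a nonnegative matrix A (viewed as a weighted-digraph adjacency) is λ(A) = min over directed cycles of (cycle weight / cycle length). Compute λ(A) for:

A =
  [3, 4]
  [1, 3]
λ(A) = 5/2

Enumerate directed cycles and compute their means (weight / length). Sample:
  cycle 0 → 0: weight = 3, length = 1, mean = 3/1 ≈ 3.000
  cycle 1 → 1: weight = 3, length = 1, mean = 3/1 ≈ 3.000
  cycle 0 → 1 → 0: weight = 5, length = 2, mean = 5/2 ≈ 2.500
  cycle 1 → 0 → 1: weight = 5, length = 2, mean = 5/2 ≈ 2.500
Minimum mean = 2.500, attained e.g. along the cycle 0 → 1 → 0 with weight 5 and length 2. So λ(A) = 5/2 = 5/2.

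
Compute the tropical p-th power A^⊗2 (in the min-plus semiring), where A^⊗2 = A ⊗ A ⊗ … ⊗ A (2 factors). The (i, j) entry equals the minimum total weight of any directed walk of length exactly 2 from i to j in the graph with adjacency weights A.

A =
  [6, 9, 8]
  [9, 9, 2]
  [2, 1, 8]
A^⊗2 =
  [10, 9, 11]
  [4, 3, 10]
  [8, 9, 3]

Each entry (A^⊗2)_ij equals the minimum over all length-2 walks i = v_0 → v_1 → … → v_2 = j of Σ_t A[v_t][v_{t+1}]. For example, for (i, j) = (0, 2) we minimise over 3 possible intermediate vertex sequences; the minimum is 11, attained along the walk 0 → 1 → 2.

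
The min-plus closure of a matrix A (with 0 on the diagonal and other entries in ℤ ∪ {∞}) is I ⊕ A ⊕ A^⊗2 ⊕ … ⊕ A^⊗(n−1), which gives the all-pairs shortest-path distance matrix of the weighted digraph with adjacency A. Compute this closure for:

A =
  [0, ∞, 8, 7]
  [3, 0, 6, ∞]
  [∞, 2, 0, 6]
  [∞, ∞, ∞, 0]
Closure =
  [0, 10, 8, 7]
  [3, 0, 6, 10]
  [5, 2, 0, 6]
  [∞, ∞, ∞, 0]

This is the Floyd-Warshall all-pairs shortest-path computation. For each intermediate vertex k = 0, 1, …, 3, update dist[i][j] ← min(dist[i][j], dist[i][k] + dist[k][j]). The final matrix gives, for each (i, j), the minimum total weight of any directed path from i to j (possibly empty when i = j).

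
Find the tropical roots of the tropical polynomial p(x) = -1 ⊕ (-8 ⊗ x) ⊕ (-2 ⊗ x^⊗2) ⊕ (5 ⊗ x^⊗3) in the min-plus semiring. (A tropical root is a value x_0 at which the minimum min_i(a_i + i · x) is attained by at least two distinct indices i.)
Roots: {-7, -6, 7}

Each tropical root is a break point of the lower envelope of the lines y = a_i + i · x (there are 4 lines, with slopes 0, 1, ..., 3). Only the lines that attain the minimum somewhere contribute to roots; other lines are dominated. Here the surviving (envelope) indices are i = 3, i = 2, i = 1, i = 0.
Intersections between consecutive envelope lines give the roots: for adjacent envelope indices i < j the intersection is x = (a_i − a_j) / (j − i). Reading off the sorted break points: {-7, -6, 7}.
Verification: at each break x_0, at least two indices attain the minimum of min_i(a_i + i · x_0).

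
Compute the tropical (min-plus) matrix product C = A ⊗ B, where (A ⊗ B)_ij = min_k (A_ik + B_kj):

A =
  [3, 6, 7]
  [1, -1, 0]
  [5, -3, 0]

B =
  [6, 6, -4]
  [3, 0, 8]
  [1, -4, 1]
A ⊗ B =
  [8, 3, -1]
  [1, -4, -3]
  [0, -4, 1]

Apply the min-plus product entry-by-entry:
  C[0][0] = min over k of (A[0][0] + B[0][0] = 3 + 6 = 9, A[0][1] + B[1][0] = 6 + 3 = 9, A[0][2] + B[2][0] = 7 + 1 = 8) = 8 (attained at k = 2)
  C[0][1] = min over k of (A[0][0] + B[0][1] = 3 + 6 = 9, A[0][1] + B[1][1] = 6 + 0 = 6, A[0][2] + B[2][1] = 7 + -4 = 3) = 3 (attained at k = 2)
  C[0][2] = min over k of (A[0][0] + B[0][2] = 3 + -4 = -1, A[0][1] + B[1][2] = 6 + 8 = 14, A[0][2] + B[2][2] = 7 + 1 = 8) = -1 (attained at k = 0)
  C[1][0] = min over k of (A[1][0] + B[0][0] = 1 + 6 = 7, A[1][1] + B[1][0] = -1 + 3 = 2, A[1][2] + B[2][0] = 0 + 1 = 1) = 1 (attained at k = 2)
  C[1][1] = min over k of (A[1][0] + B[0][1] = 1 + 6 = 7, A[1][1] + B[1][1] = -1 + 0 = -1, A[1][2] + B[2][1] = 0 + -4 = -4) = -4 (attained at k = 2)
  C[1][2] = min over k of (A[1][0] + B[0][2] = 1 + -4 = -3, A[1][1] + B[1][2] = -1 + 8 = 7, A[1][2] + B[2][2] = 0 + 1 = 1) = -3 (attained at k = 0)
  C[2][0] = min over k of (A[2][0] + B[0][0] = 5 + 6 = 11, A[2][1] + B[1][0] = -3 + 3 = 0, A[2][2] + B[2][0] = 0 + 1 = 1) = 0 (attained at k = 1)
  C[2][1] = min over k of (A[2][0] + B[0][1] = 5 + 6 = 11, A[2][1] + B[1][1] = -3 + 0 = -3, A[2][2] + B[2][1] = 0 + -4 = -4) = -4 (attained at k = 2)
  C[2][2] = min over k of (A[2][0] + B[0][2] = 5 + -4 = 1, A[2][1] + B[1][2] = -3 + 8 = 5, A[2][2] + B[2][2] = 0 + 1 = 1) = 1 (attained at k = 0)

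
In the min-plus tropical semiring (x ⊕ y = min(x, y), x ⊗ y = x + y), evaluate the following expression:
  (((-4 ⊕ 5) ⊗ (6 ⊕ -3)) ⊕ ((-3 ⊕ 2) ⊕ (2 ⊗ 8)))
(((-4 ⊕ 5) ⊗ (6 ⊕ -3)) ⊕ ((-3 ⊕ 2) ⊕ (2 ⊗ 8))) = -7

Expand innermost to outermost. Recall ⊕ takes the minimum of its arguments and ⊗ takes their sum. Working out the expression (((-4 ⊕ 5) ⊗ (6 ⊕ -3)) ⊕ ((-3 ⊕ 2) ⊕ (2 ⊗ 8))) gives -7.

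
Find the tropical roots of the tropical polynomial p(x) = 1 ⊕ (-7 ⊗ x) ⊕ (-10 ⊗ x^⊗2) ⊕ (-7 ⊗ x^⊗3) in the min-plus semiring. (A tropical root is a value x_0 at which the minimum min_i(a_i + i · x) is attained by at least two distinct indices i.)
Roots: {-3, 3, 8}

Each tropical root is a break point of the lower envelope of the lines y = a_i + i · x (there are 4 lines, with slopes 0, 1, ..., 3). Only the lines that attain the minimum somewhere contribute to roots; other lines are dominated. Here the surviving (envelope) indices are i = 3, i = 2, i = 1, i = 0.
Intersections between consecutive envelope lines give the roots: for adjacent envelope indices i < j the intersection is x = (a_i − a_j) / (j − i). Reading off the sorted break points: {-3, 3, 8}.
Verification: at each break x_0, at least two indices attain the minimum of min_i(a_i + i · x_0).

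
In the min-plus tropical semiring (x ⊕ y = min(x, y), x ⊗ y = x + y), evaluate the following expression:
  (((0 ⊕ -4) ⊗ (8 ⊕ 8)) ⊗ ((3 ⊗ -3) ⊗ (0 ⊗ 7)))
(((0 ⊕ -4) ⊗ (8 ⊕ 8)) ⊗ ((3 ⊗ -3) ⊗ (0 ⊗ 7))) = 11

Expand innermost to outermost. Recall ⊕ takes the minimum of its arguments and ⊗ takes their sum. Working out the expression (((0 ⊕ -4) ⊗ (8 ⊕ 8)) ⊗ ((3 ⊗ -3) ⊗ (0 ⊗ 7))) gives 11.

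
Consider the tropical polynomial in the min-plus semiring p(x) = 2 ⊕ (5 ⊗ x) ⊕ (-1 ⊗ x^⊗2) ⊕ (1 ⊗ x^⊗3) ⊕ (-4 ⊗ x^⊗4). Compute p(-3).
p(-3) = -16

A tropical monomial a ⊗ x^⊗i evaluates to a + i · x. Evaluating each term at x = -3:
  Term 0 contributes 2 + 0 · -3 = 2
  Term 1 contributes 5 + 1 · -3 = 2
  Term 2 contributes -1 + 2 · -3 = -7
  Term 3 contributes 1 + 3 · -3 = -8
  Term 4 contributes -4 + 4 · -3 = -16
p(-3) = ⊕ of these = min[2, 2, -7, -8, -16] = -16.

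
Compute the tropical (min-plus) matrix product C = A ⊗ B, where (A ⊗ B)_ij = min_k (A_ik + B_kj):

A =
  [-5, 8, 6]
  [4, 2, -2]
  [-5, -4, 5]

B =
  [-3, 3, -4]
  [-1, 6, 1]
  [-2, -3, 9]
A ⊗ B =
  [-8, -2, -9]
  [-4, -5, 0]
  [-8, -2, -9]

Apply the min-plus product entry-by-entry:
  C[0][0] = min over k of (A[0][0] + B[0][0] = -5 + -3 = -8, A[0][1] + B[1][0] = 8 + -1 = 7, A[0][2] + B[2][0] = 6 + -2 = 4) = -8 (attained at k = 0)
  C[0][1] = min over k of (A[0][0] + B[0][1] = -5 + 3 = -2, A[0][1] + B[1][1] = 8 + 6 = 14, A[0][2] + B[2][1] = 6 + -3 = 3) = -2 (attained at k = 0)
  C[0][2] = min over k of (A[0][0] + B[0][2] = -5 + -4 = -9, A[0][1] + B[1][2] = 8 + 1 = 9, A[0][2] + B[2][2] = 6 + 9 = 15) = -9 (attained at k = 0)
  C[1][0] = min over k of (A[1][0] + B[0][0] = 4 + -3 = 1, A[1][1] + B[1][0] = 2 + -1 = 1, A[1][2] + B[2][0] = -2 + -2 = -4) = -4 (attained at k = 2)
  C[1][1] = min over k of (A[1][0] + B[0][1] = 4 + 3 = 7, A[1][1] + B[1][1] = 2 + 6 = 8, A[1][2] + B[2][1] = -2 + -3 = -5) = -5 (attained at k = 2)
  C[1][2] = min over k of (A[1][0] + B[0][2] = 4 + -4 = 0, A[1][1] + B[1][2] = 2 + 1 = 3, A[1][2] + B[2][2] = -2 + 9 = 7) = 0 (attained at k = 0)
  C[2][0] = min over k of (A[2][0] + B[0][0] = -5 + -3 = -8, A[2][1] + B[1][0] = -4 + -1 = -5, A[2][2] + B[2][0] = 5 + -2 = 3) = -8 (attained at k = 0)
  C[2][1] = min over k of (A[2][0] + B[0][1] = -5 + 3 = -2, A[2][1] + B[1][1] = -4 + 6 = 2, A[2][2] + B[2][1] = 5 + -3 = 2) = -2 (attained at k = 0)
  C[2][2] = min over k of (A[2][0] + B[0][2] = -5 + -4 = -9, A[2][1] + B[1][2] = -4 + 1 = -3, A[2][2] + B[2][2] = 5 + 9 = 14) = -9 (attained at k = 0)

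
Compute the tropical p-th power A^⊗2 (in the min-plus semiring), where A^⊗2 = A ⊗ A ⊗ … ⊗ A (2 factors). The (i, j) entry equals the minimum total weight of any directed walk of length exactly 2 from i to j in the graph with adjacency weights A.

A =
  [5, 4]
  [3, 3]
A^⊗2 =
  [7, 7]
  [6, 6]

Each entry (A^⊗2)_ij equals the minimum over all length-2 walks i = v_0 → v_1 → … → v_2 = j of Σ_t A[v_t][v_{t+1}]. For example, for (i, j) = (0, 1) we minimise over 2 possible intermediate vertex sequences; the minimum is 7, attained along the walk 0 → 1 → 1.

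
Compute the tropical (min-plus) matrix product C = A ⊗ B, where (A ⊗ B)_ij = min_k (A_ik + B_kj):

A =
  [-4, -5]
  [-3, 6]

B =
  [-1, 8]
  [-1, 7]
A ⊗ B =
  [-6, 2]
  [-4, 5]

Apply the min-plus product entry-by-entry:
  C[0][0] = min over k of (A[0][0] + B[0][0] = -4 + -1 = -5, A[0][1] + B[1][0] = -5 + -1 = -6) = -6 (attained at k = 1)
  C[0][1] = min over k of (A[0][0] + B[0][1] = -4 + 8 = 4, A[0][1] + B[1][1] = -5 + 7 = 2) = 2 (attained at k = 1)
  C[1][0] = min over k of (A[1][0] + B[0][0] = -3 + -1 = -4, A[1][1] + B[1][0] = 6 + -1 = 5) = -4 (attained at k = 0)
  C[1][1] = min over k of (A[1][0] + B[0][1] = -3 + 8 = 5, A[1][1] + B[1][1] = 6 + 7 = 13) = 5 (attained at k = 0)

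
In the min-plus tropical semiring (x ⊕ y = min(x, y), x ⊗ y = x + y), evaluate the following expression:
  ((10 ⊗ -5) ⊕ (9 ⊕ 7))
((10 ⊗ -5) ⊕ (9 ⊕ 7)) = 5

Expand innermost to outermost. Recall ⊕ takes the minimum of its arguments and ⊗ takes their sum. Working out the expression ((10 ⊗ -5) ⊕ (9 ⊕ 7)) gives 5.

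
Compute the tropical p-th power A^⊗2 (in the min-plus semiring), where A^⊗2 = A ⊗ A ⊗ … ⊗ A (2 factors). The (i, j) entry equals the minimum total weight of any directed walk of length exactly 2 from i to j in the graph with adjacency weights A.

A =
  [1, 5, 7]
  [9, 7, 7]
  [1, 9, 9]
A^⊗2 =
  [2, 6, 8]
  [8, 14, 14]
  [2, 6, 8]

Each entry (A^⊗2)_ij equals the minimum over all length-2 walks i = v_0 → v_1 → … → v_2 = j of Σ_t A[v_t][v_{t+1}]. For example, for (i, j) = (0, 2) we minimise over 3 possible intermediate vertex sequences; the minimum is 8, attained along the walk 0 → 0 → 2.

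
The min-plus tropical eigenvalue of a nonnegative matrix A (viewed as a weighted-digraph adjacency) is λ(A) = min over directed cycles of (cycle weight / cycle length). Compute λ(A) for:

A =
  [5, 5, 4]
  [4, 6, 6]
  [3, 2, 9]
λ(A) = 10/3

Enumerate directed cycles and compute their means (weight / length). Sample:
  cycle 0 → 0: weight = 5, length = 1, mean = 5/1 ≈ 5.000
  cycle 1 → 1: weight = 6, length = 1, mean = 6/1 ≈ 6.000
  cycle 2 → 2: weight = 9, length = 1, mean = 9/1 ≈ 9.000
  cycle 0 → 1 → 0: weight = 9, length = 2, mean = 9/2 ≈ 4.500
  cycle 0 → 2 → 0: weight = 7, length = 2, mean = 7/2 ≈ 3.500
  cycle 1 → 0 → 1: weight = 9, length = 2, mean = 9/2 ≈ 4.500
Minimum mean = 3.333, attained e.g. along the cycle 0 → 2 → 1 → 0 with weight 10 and length 3. So λ(A) = 10/3 = 10/3.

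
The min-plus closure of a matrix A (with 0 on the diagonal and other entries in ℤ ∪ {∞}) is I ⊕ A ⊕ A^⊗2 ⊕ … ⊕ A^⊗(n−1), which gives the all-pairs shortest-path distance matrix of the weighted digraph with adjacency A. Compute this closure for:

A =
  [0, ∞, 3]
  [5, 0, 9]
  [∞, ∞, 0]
Closure =
  [0, ∞, 3]
  [5, 0, 8]
  [∞, ∞, 0]

This is the Floyd-Warshall all-pairs shortest-path computation. For each intermediate vertex k = 0, 1, …, 2, update dist[i][j] ← min(dist[i][j], dist[i][k] + dist[k][j]). The final matrix gives, for each (i, j), the minimum total weight of any directed path from i to j (possibly empty when i = j).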